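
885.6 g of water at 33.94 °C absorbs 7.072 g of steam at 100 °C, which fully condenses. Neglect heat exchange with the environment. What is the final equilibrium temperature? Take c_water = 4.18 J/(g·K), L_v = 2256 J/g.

Taking heat into each body as positive, Σ m c ΔT = 0:
steam→water at 100 °C releases m L_v = 7.072·2256 = 15954; condensate cools 100→T: 7.072·4.18·(T − 100) = 29.56(T − 100); water warms: 885.6·4.18·(T − 33.94) = 3701.8(T − 33.94)
3731.4 T = 15954 + 2956.1 + 125639 = 144550
T ≈ 38.74 °C, under the boiling point, so the assumption holds.

T_f ≈ 38.7 °C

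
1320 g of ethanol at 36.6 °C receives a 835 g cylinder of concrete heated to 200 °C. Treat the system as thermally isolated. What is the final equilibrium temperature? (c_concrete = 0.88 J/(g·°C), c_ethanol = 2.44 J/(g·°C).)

Net heat exchanged in the isolated system is zero:
835*0.88*(T − 200) + 1320*2.44*(T − 36.6) = 0
734.8(T − 200) + 3220.8(T − 36.6) = 0
3955.6 T = 264841
T ≈ 66.95 °C

T_f ≈ 67.0 °C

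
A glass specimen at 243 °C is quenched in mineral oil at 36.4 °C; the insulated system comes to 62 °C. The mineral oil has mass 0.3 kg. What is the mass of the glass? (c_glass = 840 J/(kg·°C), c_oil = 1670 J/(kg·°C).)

m ≈ 0.0844 kg

Heat lost by the glass = heat gained by the oil:
m·840·(243 − 62) = 0.3·1670·(62 − 36.4)
152040 m = 12826  ⇒  m ≈ 0.08436 kg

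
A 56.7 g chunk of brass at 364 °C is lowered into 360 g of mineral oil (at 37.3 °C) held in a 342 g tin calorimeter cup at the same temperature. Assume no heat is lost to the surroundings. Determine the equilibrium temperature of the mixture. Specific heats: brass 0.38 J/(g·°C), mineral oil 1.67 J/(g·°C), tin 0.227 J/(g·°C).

T_f ≈ 47.4 °C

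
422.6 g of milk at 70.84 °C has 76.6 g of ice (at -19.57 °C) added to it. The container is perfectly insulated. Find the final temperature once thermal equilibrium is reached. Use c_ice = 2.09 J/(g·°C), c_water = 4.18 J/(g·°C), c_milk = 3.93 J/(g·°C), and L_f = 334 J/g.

T_f ≈ 44.9 °C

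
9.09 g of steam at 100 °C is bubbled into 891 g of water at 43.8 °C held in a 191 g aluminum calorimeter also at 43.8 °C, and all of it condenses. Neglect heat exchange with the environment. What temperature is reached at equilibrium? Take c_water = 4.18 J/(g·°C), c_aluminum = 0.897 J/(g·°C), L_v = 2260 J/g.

Sum of m c ΔT and latent-heat terms is zero:
latent heat released on condensation: 9.09·2260 = 20543
  condensed water 100 °C→T: 38(T − 100)
  original water: 3724.4(T − 43.8)
  aluminum cup: 191·0.897·(T − 43.8) = 171.33(T − 43.8)
3933.7 T = 20543 + 3799.6 + 170632 = 194975
T ≈ 49.57 °C (< 100 °C, so full condensation is consistent).

T_f ≈ 49.6 °C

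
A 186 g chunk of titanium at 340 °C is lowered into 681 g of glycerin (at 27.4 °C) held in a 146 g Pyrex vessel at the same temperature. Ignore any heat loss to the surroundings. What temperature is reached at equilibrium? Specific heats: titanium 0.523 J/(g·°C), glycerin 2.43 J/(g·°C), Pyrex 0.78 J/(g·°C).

T_f ≈ 43.7 °C

Taking heat into each body as positive, Σ m c ΔT = 0:
186×0.523×(T − 340) + 681×2.43×(T − 27.4) + 146×0.78×(T − 27.4) = 0
97.28(T − 340) + 1654.8(T − 27.4) + 113.88(T − 27.4) = 0
1866 T = 81537
T ≈ 43.70 °C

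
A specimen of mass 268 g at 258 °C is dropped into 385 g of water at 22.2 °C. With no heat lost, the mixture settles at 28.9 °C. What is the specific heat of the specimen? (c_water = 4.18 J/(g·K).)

Net heat exchanged in the isolated system is zero:
268×c×(28.9 − 258) + 385×4.18×(28.9 − 22.2) = 0
-61399 c = -10782
c = -10782/-61399 ≈ 0.1756 J/(g·K)

c ≈ 0.176 J/(g·K)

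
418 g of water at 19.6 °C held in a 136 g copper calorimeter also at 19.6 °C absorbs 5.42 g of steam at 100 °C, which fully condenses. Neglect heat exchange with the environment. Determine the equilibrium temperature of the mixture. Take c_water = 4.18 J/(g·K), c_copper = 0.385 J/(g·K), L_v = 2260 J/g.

T_f ≈ 27.3 °C

Setting the total heat transfer to zero:
condense steam: −5.42×2260 = −12249
  condensed water 100 °C→T: 22.66(T − 100)
  original water: 1747.2(T − 19.6)
  cup: 52.36(T − 19.6)
1822.3 T = 12249 + 2265.6 + 35272 = 49787
T ≈ 27.32 °C (< 100 °C, so full condensation is consistent).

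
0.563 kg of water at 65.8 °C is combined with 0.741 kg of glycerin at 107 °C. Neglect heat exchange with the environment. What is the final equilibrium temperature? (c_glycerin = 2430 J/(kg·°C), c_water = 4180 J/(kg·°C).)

T_f ≈ 83.7 °C

T_f = Σ m_i c_i T_i / Σ m_i c_i:
T_f = (1800.6×107 + 2353.3×65.8) / (1800.6 + 2353.3)
    = 347517 / 4154 ≈ 83.66 °C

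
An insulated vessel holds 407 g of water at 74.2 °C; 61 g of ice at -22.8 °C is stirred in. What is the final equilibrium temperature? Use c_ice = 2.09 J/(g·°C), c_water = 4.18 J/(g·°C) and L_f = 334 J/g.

T_f ≈ 52.6 °C

Heat gained plus heat lost sum to zero:
warm ice to 0 °C: 61·2.09·(0 − (-22.8)) = 2906.8; latent heat to melt: 61·334 = 20374; warm the meltwater: 254.98 T; water cools: 407·4.18·(T − 74.2) = 1701.3(T − 74.2)
1956.2 T = 126233 − 23281 = 102953
T ≈ 52.63 °C — above 0 °C, consistent with complete melting.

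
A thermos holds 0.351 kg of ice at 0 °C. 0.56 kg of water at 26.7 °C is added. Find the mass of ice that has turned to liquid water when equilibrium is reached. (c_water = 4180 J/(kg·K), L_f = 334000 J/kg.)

m_melted ≈ 0.187 kg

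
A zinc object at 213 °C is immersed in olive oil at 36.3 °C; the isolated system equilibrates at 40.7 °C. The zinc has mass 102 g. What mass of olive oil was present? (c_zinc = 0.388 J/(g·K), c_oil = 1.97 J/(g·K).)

m ≈ 787 g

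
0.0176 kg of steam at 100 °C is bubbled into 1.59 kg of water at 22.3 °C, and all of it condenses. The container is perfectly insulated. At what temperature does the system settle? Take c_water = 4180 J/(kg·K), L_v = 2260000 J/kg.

T_f ≈ 29.1 °C

Let T be the final temperature. ΣQ_i = 0:
steam→water at 100 °C releases m L_v = 0.0176·2260000 = 39776
  condensed water 100 °C→T: 73.57(T − 100)
  original water: 6646.2(T − 22.3)
6719.8 T = 39776 + 7356.8 + 148210 = 195343
T ≈ 29.07 °C (< 100 °C, so full condensation is consistent).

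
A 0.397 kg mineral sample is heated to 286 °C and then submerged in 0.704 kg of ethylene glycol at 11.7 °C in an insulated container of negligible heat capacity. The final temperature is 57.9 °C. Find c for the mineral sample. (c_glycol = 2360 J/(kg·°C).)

Heat lost by the mineral sample = heat gained by the glycol:
0.397×c×(286 − 57.9) = 0.704×2360×(57.9 − 11.7)
90.56 c = 76759  ⇒  c ≈ 847.6 J/(kg·°C)

c ≈ 848 J/(kg·°C)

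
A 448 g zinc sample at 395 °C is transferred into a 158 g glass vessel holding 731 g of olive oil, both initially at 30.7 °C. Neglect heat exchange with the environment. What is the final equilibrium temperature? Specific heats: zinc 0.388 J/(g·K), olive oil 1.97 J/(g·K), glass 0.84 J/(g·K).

T_f ≈ 67.0 °C

Net heat exchanged in the isolated system is zero:
448·0.388·(T − 395) + 731·1.97·(T − 30.7) + 158·0.84·(T − 30.7) = 0
173.82(T − 395) + 1440.1(T − 30.7) + 132.72(T − 30.7) = 0
1746.6 T = 116945
T = 116945/1746.6 ≈ 66.96 °C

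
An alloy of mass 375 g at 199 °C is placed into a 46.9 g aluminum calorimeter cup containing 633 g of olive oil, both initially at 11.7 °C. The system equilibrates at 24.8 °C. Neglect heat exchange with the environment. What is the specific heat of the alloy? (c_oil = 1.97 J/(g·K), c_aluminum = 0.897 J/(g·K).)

c ≈ 0.259 J/(g·K)

Let T be the final temperature. ΣQ_i = 0:
375×c×(24.8 − 199) + 633×1.97×(24.8 − 11.7) + 46.9×0.897×(24.8 − 11.7) = 0
-65325 c = -16887
c = -16887/-65325 ≈ 0.2585 J/(g·K)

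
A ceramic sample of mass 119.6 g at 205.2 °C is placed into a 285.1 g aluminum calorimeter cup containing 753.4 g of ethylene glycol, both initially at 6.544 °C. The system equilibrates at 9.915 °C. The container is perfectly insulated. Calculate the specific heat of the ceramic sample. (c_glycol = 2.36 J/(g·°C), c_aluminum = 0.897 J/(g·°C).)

c ≈ 0.294 J/(g·°C)

Taking heat into each body as positive, Σ m c ΔT = 0:
119.6·c·(9.915 − 205.2) + 753.4·2.36·(9.915 − 6.544) + 285.1·0.897·(9.915 − 6.544) = 0
-23356 c = -6855.8
c = -6855.8/-23356 ≈ 0.2935 J/(g·°C)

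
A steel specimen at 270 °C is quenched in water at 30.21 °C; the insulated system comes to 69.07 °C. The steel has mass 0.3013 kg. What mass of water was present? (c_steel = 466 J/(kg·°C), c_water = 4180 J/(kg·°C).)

Let T be the final temperature. ΣQ_i = 0:
0.3013·466·(69.07 − 270) + m·4180·(69.07 − 30.21) = 0
162435 m = 28212
m = 28212/162435 ≈ 0.1737 kg

m ≈ 0.174 kg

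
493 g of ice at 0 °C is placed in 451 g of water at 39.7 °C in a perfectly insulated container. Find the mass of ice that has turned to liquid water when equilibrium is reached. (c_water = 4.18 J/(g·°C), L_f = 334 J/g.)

Water can give up m c ΔT = 451·4.18·39.7 = 74842 J before reaching 0 °C.
Fully melting the ice requires m_ice L_f = 493·334 = 164662 J.
Since 74842 < 164662 J, not all the ice melts; equilibrium is at 0 °C.
m_melt = 74842 / L_f = 224.1 g.

m_melted ≈ 224 g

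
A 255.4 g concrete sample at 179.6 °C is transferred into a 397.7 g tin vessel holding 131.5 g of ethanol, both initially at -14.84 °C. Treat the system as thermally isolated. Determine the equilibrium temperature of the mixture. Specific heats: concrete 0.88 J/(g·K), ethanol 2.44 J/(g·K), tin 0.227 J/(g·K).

Conservation of energy gives ΣQ = 0:
255.4·0.88·(T − 179.6) + 131.5·2.44·(T − (-14.84)) + 397.7·0.227·(T − (-14.84)) = 0
(224.75 + 320.86 + 90.28) T = 224.75·179.6 + 320.86·(-14.84) + 90.28·(-14.84)
T = 34264 / 635.89 = 53.9 °C

T_f ≈ 53.9 °C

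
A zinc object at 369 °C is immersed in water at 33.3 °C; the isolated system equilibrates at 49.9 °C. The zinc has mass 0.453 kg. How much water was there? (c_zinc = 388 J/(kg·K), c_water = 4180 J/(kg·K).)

Heat gained plus heat lost sum to zero:
0.453·388·(49.9 − 369) + m·4180·(49.9 − 33.3) = 0
69388 m = 56086
m = 56086/69388 ≈ 0.8083 kg

m ≈ 0.808 kg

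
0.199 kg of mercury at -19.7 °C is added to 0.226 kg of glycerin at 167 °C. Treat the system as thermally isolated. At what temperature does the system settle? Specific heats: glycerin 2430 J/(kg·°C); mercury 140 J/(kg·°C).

T_f ≈ 158.0 °C

With ΣQ=0 the equilibrium temperature is the m·c-weighted mean:
T_f = (549.18·167 + 27.86·(-19.7)) / (549.18 + 27.86)
    = 91164 / 577.04 ≈ 157.99 °C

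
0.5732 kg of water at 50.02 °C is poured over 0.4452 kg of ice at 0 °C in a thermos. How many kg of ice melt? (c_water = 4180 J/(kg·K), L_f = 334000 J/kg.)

Heat available from the water dropping to 0 °C: 0.5732×4180×50.02 = 119847 J.
Fully melting the ice requires m_ice L_f = 0.4452×334000 = 148697 J.
That's not enough to melt it all — equilibrium is at 0 °C with ice remaining.
Mass melted = 119847/334000 ≈ 0.3588 kg.

m_melted ≈ 0.359 kg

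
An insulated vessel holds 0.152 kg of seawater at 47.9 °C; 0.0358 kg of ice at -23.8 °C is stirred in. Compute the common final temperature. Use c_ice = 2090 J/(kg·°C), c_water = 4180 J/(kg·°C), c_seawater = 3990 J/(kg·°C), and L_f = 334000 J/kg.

T_f ≈ 20.3 °C

Heat gained plus heat lost sum to zero:
ice -23.8→0 °C: 0.0358·2090·23.8 = 1780.8
  fusion: m_ice L_f = 0.0358·334000 = 11957
  meltwater 0→T: 0.0358·4180·T = 149.64 T
  seawater cools: 0.152·3990·(T − 47.9) = 606.48(T − 47.9)
756.12 T = 29050 − 13738 = 15312
T ≈ 20.25 °C — above 0 °C, consistent with complete melting.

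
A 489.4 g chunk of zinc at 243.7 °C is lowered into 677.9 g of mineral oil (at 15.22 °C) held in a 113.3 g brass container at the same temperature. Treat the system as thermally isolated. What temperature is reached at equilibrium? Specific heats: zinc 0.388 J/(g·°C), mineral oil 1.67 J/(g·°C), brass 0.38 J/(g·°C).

Heat gained plus heat lost sum to zero:
489.4·0.388·(T − 243.7) + 677.9·1.67·(T − 15.22) + 113.3·0.38·(T − 15.22) = 0
189.89(T − 243.7) + 1132.1(T − 15.22) + 43.05(T − 15.22) = 0
(189.89 + 1132.1 + 43.05) T = 189.89·243.7 + 1132.1·15.22 + 43.05·15.22
T = 64161/1365 ≈ 47.00 °C

T_f ≈ 47.0 °C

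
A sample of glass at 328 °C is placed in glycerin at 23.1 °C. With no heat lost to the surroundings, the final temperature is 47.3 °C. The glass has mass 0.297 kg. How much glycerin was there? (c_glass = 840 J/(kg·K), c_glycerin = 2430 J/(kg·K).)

Heat lost by the glass = heat gained by the glycerin:
0.297×840×(328 − 47.3) = m×2430×(47.3 − 23.1)
58806 m = 70029  ⇒  m ≈ 1.191 kg

m ≈ 1.19 kg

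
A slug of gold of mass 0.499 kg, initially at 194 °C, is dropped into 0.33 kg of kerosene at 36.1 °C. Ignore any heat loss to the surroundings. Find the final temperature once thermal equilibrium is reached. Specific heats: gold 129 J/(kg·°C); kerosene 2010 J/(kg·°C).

T_f ≈ 50.1 °C

Energy conservation, ΣQ = 0:
0.499×129×(T − 194) + 0.33×2010×(T − 36.1) = 0
727.67 T = 36433
T = 36433/727.67 ≈ 50.07 °C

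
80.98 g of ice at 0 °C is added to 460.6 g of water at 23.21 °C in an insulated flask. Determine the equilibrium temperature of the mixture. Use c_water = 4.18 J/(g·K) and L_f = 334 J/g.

Heat gained plus heat lost sum to zero:
latent heat to melt: 80.98·334 = 27047; warm the meltwater: 338.5 T; water cools: 460.6·4.18·(T − 23.21) = 1925.3(T − 23.21)
2263.8 T = 44686 − 27047 = 17639
T ≈ 7.79 °C — above 0 °C, consistent with complete melting.

T_f ≈ 7.8 °C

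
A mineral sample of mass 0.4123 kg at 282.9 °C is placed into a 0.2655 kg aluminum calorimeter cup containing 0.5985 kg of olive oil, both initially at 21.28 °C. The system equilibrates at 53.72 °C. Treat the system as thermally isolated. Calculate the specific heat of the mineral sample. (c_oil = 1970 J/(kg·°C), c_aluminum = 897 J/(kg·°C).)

c ≈ 487 J/(kg·°C)

Energy conservation, ΣQ = 0:
0.4123·c·(53.72 − 282.9) + 0.5985·1970·(53.72 − 21.28) + 0.2655·897·(53.72 − 21.28) = 0
-94.49 c = -45974
c = -45974/-94.49 ≈ 486.5 J/(kg·°C)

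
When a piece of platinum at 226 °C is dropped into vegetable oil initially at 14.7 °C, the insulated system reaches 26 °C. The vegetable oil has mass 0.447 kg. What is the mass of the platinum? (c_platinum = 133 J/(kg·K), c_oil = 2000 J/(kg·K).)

|Q_platinum| = |Q_oil|:
m×133×(226 − 26) = 0.447×2000×(26 − 14.7)
26600 m = 10102  ⇒  m ≈ 0.3798 kg

m ≈ 0.38 kg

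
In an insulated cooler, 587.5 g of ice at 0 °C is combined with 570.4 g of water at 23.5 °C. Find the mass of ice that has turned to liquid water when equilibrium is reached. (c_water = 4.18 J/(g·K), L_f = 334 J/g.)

Water can give up m c ΔT = 570.4·4.18·23.5 = 56030 J before reaching 0 °C.
Melting all 587.5 g of ice would need 587.5·334 = 196225 J.
Since 56030 < 196225 J, not all the ice melts; equilibrium is at 0 °C.
Mass melted = 56030/334 ≈ 167.8 g.

m_melted ≈ 168 g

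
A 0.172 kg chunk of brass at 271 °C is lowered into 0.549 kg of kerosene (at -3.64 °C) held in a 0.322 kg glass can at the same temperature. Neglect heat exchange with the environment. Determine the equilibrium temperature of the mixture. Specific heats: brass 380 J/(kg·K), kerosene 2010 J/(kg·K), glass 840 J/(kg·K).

T_f ≈ 8.8 °C

Setting the total heat transfer to zero:
0.172*380*(T − 271) + 0.549*2010*(T − (-3.64)) + 0.322*840*(T − (-3.64)) = 0
65.36(T − 271) + 1103.5(T − (-3.64)) + 270.48(T − (-3.64)) = 0
(65.36 + 1103.5 + 270.48) T = 65.36*271 + 1103.5*(-3.64) + 270.48*(-3.64)
T ≈ 8.83 °C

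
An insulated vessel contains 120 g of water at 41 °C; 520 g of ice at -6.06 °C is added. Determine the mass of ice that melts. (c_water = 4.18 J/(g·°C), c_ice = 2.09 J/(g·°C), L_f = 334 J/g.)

Cooling the water to 0 °C releases 120·4.18·41 = 20566 J.
Warming the ice to 0 °C takes 520·2.09·6.06 = 6586 J, leaving 13980 J for melting.
Fully melting the ice requires m_ice L_f = 520·334 = 173680 J.
13980 J < 173680 J, so only part of the ice melts and the system sits at 0 °C.
m_melt = 13980 / L_f = 41.86 g.

m_melted ≈ 41.9 g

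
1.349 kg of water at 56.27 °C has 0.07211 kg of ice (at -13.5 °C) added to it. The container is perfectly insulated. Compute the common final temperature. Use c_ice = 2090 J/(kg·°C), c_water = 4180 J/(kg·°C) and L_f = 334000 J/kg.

T_f ≈ 49.0 °C

Energy conservation, ΣQ = 0:
ice -13.5→0 °C: 0.07211×2090×13.5 = 2034.6
  fusion: m_ice L_f = 0.07211×334000 = 24085
  warm the meltwater: 301.42 T
  water cools: 1.349×4180×(T − 56.27) = 5638.8(T − 56.27)
5940.2 T = 317296 − 26119 = 291177
T ≈ 49.02 °C (positive, so assuming full melt was valid).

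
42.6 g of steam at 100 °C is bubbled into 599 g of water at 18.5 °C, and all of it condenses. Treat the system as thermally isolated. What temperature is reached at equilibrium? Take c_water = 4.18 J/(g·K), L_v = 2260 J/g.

T_f ≈ 59.8 °C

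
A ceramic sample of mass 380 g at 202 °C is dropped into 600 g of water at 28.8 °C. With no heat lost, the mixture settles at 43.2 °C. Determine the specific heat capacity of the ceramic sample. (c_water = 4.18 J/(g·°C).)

c ≈ 0.598 J/(g·°C)

Conservation of energy gives ΣQ = 0:
380×c×(43.2 − 202) + 600×4.18×(43.2 − 28.8) = 0
-60344 c = -36115
c = -36115/-60344 ≈ 0.5985 J/(g·°C)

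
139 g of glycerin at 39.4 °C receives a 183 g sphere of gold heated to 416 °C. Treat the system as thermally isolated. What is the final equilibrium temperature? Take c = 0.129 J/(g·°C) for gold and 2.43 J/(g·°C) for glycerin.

Taking heat into each body as positive, Σ m c ΔT = 0:
183×0.129×(T − 416) + 139×2.43×(T − 39.4) = 0
(23.61 + 337.77) T = 23.61×416 + 337.77×39.4
T = 23129/361.38 ≈ 64.00 °C

T_f ≈ 64.0 °C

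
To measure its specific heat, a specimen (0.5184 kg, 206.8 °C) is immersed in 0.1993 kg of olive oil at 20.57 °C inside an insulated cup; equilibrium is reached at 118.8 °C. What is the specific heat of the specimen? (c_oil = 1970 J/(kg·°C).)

c ≈ 845 J/(kg·°C)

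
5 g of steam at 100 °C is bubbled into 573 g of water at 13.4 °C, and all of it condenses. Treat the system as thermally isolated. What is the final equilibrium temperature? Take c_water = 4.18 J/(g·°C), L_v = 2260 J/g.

T_f ≈ 18.8 °C

Energy conservation, ΣQ = 0:
steam→water at 100 °C releases m L_v = 5·2260 = 11300
  condensed water 100 °C→T: 20.9(T − 100)
  water warms: 573·4.18·(T − 13.4) = 2395.1(T − 13.4)
2416 T = 11300 + 2090 + 32095 = 45485
T ≈ 18.83 °C, under the boiling point, so the assumption holds.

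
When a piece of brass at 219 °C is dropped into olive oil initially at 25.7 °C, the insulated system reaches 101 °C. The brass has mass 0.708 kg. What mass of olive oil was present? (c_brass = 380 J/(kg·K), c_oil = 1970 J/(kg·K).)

|Q_brass| = |Q_oil|:
0.708×380×(219 − 101) = m×1970×(101 − 25.7)
148341 m = 31747  ⇒  m ≈ 0.214 kg

m ≈ 0.214 kg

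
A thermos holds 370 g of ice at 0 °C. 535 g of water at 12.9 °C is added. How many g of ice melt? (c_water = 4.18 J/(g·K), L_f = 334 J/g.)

m_melted ≈ 86.4 g

Heat available from the water dropping to 0 °C: 535·4.18·12.9 = 28848 J.
To melt every bit of ice: 370·334 = 123580 J.
28848 J < 123580 J, so only part of the ice melts and the system sits at 0 °C.
m_melt = 28848 / L_f = 86.37 g.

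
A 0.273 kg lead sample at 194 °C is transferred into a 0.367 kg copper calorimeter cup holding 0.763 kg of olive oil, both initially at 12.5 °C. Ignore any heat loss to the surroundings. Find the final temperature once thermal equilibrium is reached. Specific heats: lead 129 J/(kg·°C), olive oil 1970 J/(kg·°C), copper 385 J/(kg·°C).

T_f ≈ 16.3 °C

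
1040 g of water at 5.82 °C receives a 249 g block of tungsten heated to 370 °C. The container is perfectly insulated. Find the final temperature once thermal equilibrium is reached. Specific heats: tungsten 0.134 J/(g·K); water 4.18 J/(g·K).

T_f ≈ 8.6 °C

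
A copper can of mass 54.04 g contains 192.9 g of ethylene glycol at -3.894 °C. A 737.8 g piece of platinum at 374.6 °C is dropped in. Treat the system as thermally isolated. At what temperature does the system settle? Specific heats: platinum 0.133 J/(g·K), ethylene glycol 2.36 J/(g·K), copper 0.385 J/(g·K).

T_f ≈ 60.8 °C

Heat gained plus heat lost sum to zero:
737.8·0.133·(T − 374.6) + 192.9·2.36·(T − (-3.894)) + 54.04·0.385·(T − (-3.894)) = 0
98.13(T − 374.6) + 455.24(T − (-3.894)) + 20.81(T − (-3.894)) = 0
574.18 T = 34905
T ≈ 60.79 °C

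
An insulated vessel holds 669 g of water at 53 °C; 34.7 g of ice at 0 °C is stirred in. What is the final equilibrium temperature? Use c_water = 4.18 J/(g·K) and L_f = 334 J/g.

T_f ≈ 46.4 °C

Sum of m c ΔT and latent-heat terms is zero:
latent heat to melt: 34.7×334 = 11590; meltwater 0→T: 34.7×4.18×T = 145.05 T; water cools: 669×4.18×(T − 53) = 2796.4(T − 53)
2941.5 T = 148210 − 11590 = 136620
T ≈ 46.45 °C (positive, so assuming full melt was valid).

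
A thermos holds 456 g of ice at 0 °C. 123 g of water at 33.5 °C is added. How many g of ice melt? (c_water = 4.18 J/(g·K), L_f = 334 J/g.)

m_melted ≈ 51.6 g

Water can give up m c ΔT = 123×4.18×33.5 = 17224 J before reaching 0 °C.
To melt every bit of ice: 456×334 = 152304 J.
17224 J < 152304 J, so only part of the ice melts and the system sits at 0 °C.
m_melted×334 = 17224  ⇒  m_melted ≈ 51.57 g.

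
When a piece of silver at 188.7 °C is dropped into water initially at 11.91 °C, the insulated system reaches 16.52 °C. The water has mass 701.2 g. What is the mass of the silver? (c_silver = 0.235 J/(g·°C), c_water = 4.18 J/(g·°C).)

Conservation of energy gives ΣQ = 0:
m×0.235×(16.52 − 188.7) + 701.2×4.18×(16.52 − 11.91) = 0
-40.46 m = -13512
m = -13512/-40.46 ≈ 333.9 g

m ≈ 334 g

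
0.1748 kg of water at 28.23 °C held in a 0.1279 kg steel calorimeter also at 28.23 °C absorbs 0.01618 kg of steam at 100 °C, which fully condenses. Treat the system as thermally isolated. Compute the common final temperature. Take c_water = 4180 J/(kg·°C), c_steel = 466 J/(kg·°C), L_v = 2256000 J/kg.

T_f ≈ 76.4 °C

Conservation of energy gives ΣQ = 0:
condense steam: −0.01618·2256000 = −36502
  condensate cools 100→T: 0.01618·4180·(T − 100) = 67.63(T − 100)
  water warms: 0.1748·4180·(T − 28.23) = 730.66(T − 28.23)
  steel cup: 0.1279·466·(T − 28.23) = 59.6(T − 28.23)
857.9 T = 36502 + 6763.2 + 22309 = 65575
T ≈ 76.44 °C, under the boiling point, so the assumption holds.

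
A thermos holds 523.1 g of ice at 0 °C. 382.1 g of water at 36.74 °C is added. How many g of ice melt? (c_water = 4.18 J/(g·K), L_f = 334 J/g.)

m_melted ≈ 176 g

Heat available from the water dropping to 0 °C: 382.1·4.18·36.74 = 58680 J.
Fully melting the ice requires m_ice L_f = 523.1·334 = 174715 J.
Since 58680 < 174715 J, not all the ice melts; equilibrium is at 0 °C.
Mass melted = 58680/334 ≈ 175.7 g.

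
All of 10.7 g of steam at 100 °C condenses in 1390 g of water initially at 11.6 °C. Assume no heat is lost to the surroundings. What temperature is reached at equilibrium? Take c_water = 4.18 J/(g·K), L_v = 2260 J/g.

T_f ≈ 16.4 °C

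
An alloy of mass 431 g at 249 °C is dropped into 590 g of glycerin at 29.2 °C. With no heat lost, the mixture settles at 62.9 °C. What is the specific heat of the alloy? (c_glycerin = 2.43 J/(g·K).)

c ≈ 0.602 J/(g·K)

Heat lost by the alloy = heat gained by the glycerin:
431×c×(249 − 62.9) = 590×2.43×(62.9 − 29.2)
80209 c = 48316  ⇒  c ≈ 0.6024 J/(g·K)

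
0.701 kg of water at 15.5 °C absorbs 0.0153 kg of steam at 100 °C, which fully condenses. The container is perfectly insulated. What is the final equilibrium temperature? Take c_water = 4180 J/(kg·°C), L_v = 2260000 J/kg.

T_f ≈ 28.9 °C

Let T be the final temperature. ΣQ_i = 0:
latent heat released on condensation: 0.0153·2260000 = 34578; condensed water 100 °C→T: 63.95(T − 100); water warms: 0.701·4180·(T − 15.5) = 2930.2(T − 15.5)
2994.1 T = 34578 + 6395.4 + 45418 = 86391
T ≈ 28.85 °C — below 100 °C, confirming all the steam condensed.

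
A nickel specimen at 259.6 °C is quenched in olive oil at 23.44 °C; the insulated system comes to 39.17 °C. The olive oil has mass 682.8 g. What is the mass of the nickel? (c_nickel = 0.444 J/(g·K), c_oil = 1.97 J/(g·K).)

m ≈ 216 g

|Q_nickel| = |Q_oil|:
m·0.444·(259.6 − 39.17) = 682.8·1.97·(39.17 − 23.44)
97.87 m = 21159  ⇒  m ≈ 216.2 g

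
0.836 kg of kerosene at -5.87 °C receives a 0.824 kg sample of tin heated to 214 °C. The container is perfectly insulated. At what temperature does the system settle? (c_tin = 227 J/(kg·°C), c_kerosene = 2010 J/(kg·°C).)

T_f ≈ 16.2 °C

Setting the total heat transfer to zero:
0.824*227*(T − 214) + 0.836*2010*(T − (-5.87)) = 0
187.05(T − 214) + 1680.4(T − (-5.87)) = 0
(187.05 + 1680.4) T = 187.05*214 + 1680.4*(-5.87)
T = 30165/1867.4 ≈ 16.15 °C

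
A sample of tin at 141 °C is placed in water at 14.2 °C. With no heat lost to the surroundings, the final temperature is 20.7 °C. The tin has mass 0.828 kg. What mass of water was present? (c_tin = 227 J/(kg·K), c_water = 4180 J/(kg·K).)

m ≈ 0.832 kg

Let T be the final temperature. ΣQ_i = 0:
0.828·227·(20.7 − 141) + m·4180·(20.7 − 14.2) = 0
27170 m = 22611
m = 22611/27170 ≈ 0.8322 kg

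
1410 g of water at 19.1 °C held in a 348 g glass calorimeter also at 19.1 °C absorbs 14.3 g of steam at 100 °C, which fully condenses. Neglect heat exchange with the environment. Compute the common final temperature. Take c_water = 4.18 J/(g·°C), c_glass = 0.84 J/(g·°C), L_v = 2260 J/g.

Net heat exchanged in the isolated system is zero:
condense steam: −14.3×2260 = −32318
  condensate cools 100→T: 14.3×4.18×(T − 100) = 59.77(T − 100)
  water warms: 1410×4.18×(T − 19.1) = 5893.8(T − 19.1)
  cup: 292.32(T − 19.1)
6245.9 T = 32318 + 5977.4 + 118155 = 156450
T ≈ 25.05 °C (< 100 °C, so full condensation is consistent).

T_f ≈ 25.0 °C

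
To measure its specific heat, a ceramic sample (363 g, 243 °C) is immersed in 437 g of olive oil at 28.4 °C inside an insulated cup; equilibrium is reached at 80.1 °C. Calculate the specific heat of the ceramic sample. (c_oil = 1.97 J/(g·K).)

Heat lost by the ceramic sample = heat gained by the oil:
363×c×(243 − 80.1) = 437×1.97×(80.1 − 28.4)
59133 c = 44508  ⇒  c ≈ 0.7527 J/(g·K)

c ≈ 0.753 J/(g·K)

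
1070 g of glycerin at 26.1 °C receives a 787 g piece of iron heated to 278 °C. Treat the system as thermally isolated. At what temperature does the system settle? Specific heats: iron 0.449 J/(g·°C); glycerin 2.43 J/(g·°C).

T_f ≈ 56.2 °C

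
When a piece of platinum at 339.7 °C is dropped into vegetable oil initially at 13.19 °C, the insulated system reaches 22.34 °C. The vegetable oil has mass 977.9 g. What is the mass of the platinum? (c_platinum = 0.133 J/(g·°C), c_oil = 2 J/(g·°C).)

Heat gained plus heat lost sum to zero:
m×0.133×(22.34 − 339.7) + 977.9×2×(22.34 − 13.19) = 0
-42.21 m = -17896
m = -17896/-42.21 ≈ 424 g

m ≈ 424 g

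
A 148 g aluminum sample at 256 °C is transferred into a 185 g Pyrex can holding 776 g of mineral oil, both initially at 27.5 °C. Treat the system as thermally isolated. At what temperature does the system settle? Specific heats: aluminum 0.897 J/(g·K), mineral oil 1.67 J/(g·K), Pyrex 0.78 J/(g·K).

T_f ≈ 46.8 °C

T_f = Σ m_i c_i T_i / Σ m_i c_i:
T_f = (132.76×256 + 1295.9×27.5 + 144.3×27.5) / (132.76 + 1295.9 + 144.3)
    = 73592 / 1573 ≈ 46.78 °C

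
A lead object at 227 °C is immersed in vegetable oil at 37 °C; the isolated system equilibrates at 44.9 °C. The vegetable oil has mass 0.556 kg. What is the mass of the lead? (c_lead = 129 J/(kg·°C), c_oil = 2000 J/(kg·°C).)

Heat gained plus heat lost sum to zero:
m×129×(44.9 − 227) + 0.556×2000×(44.9 − 37) = 0
-23491 m = -8784.8
m = -8784.8/-23491 ≈ 0.374 kg

m ≈ 0.374 kg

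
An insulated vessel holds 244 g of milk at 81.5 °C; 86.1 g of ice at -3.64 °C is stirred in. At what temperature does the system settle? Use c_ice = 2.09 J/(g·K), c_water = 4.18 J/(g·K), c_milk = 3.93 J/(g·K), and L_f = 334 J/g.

T_f ≈ 37.0 °C

Conservation of energy gives ΣQ = 0:
ice -3.64→0 °C: 86.1·2.09·3.64 = 655.01
  melt ice: 86.1·334 = 28757
  meltwater 0→T: 86.1·4.18·T = 359.9 T
  milk: 958.92(T − 81.5)
1318.8 T = 78152 − 29412 = 48740
T ≈ 36.96 °C — above 0 °C, consistent with complete melting.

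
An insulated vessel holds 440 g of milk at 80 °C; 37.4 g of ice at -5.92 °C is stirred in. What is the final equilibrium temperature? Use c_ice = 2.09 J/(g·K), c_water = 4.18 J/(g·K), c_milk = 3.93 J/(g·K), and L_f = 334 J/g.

Sum of m c ΔT and latent-heat terms is zero:
warm ice to 0 °C: 37.4·2.09·(0 − (-5.92)) = 462.74
  latent heat to melt: 37.4·334 = 12492
  meltwater 0→T: 37.4·4.18·T = 156.33 T
  milk: 1729.2(T − 80)
1885.5 T = 138336 − 12954 = 125382
T ≈ 66.50 °C — above 0 °C, consistent with complete melting.

T_f ≈ 66.5 °C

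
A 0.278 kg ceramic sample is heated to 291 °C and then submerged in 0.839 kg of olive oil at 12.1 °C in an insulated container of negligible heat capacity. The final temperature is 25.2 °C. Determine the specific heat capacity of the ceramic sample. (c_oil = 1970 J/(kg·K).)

c ≈ 293 J/(kg·K)

Taking heat into each body as positive, Σ m c ΔT = 0:
0.278·c·(25.2 − 291) + 0.839·1970·(25.2 − 12.1) = 0
-73.89 c = -21652
c = -21652/-73.89 ≈ 293 J/(kg·K)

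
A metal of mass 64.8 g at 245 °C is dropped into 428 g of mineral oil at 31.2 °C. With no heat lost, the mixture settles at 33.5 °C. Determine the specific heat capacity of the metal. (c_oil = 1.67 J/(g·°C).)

c ≈ 0.12 J/(g·°C)

m_s c (T_s − T_f) = m_oil c_oil (T_f − T_0):
64.8·c·(245 − 33.5) = 428·1.67·(33.5 − 31.2)
13705 c = 1643.9  ⇒  c ≈ 0.12 J/(g·°C)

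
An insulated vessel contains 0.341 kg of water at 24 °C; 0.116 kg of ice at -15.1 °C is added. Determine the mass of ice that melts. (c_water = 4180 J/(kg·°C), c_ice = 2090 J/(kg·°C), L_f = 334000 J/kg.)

Water can give up m c ΔT = 0.341·4180·24 = 34209 J before reaching 0 °C.
Of that, 0.116·2090·15.1 = 3660.8 J goes to bring the ice to 0 °C, leaving 30548 J.
Fully melting the ice requires m_ice L_f = 0.116·334000 = 38744 J.
That's not enough to melt it all — equilibrium is at 0 °C with ice remaining.
m_melted·334000 = 30548  ⇒  m_melted ≈ 0.09146 kg.

m_melted ≈ 0.0915 kg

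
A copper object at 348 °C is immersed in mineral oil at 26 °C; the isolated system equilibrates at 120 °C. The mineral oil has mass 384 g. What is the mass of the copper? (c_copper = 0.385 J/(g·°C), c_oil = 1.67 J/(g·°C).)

m ≈ 687 g

|Q_copper| = |Q_oil|:
m×0.385×(348 − 120) = 384×1.67×(120 − 26)
87.78 m = 60280  ⇒  m ≈ 686.7 g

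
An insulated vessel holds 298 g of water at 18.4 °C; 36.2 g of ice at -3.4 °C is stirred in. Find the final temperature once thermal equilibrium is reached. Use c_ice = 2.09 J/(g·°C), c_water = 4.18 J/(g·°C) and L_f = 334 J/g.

T_f ≈ 7.6 °C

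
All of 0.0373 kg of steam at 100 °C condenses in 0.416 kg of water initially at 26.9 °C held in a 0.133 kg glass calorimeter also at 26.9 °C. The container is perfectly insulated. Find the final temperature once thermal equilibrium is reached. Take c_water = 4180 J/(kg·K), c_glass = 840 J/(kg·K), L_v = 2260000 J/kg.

Net heat exchanged in the isolated system is zero:
condense steam: −0.0373×2260000 = −84298; condensed water 100 °C→T: 155.91(T − 100); water warms: 0.416×4180×(T − 26.9) = 1738.9(T − 26.9); cup: 111.72(T − 26.9)
2006.5 T = 84298 + 15591 + 49781 = 149671
T ≈ 74.59 °C (< 100 °C, so full condensation is consistent).

T_f ≈ 74.6 °C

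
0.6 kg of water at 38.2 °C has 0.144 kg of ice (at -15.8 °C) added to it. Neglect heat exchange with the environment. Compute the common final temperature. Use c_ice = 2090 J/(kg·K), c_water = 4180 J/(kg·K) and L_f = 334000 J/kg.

T_f ≈ 13.8 °C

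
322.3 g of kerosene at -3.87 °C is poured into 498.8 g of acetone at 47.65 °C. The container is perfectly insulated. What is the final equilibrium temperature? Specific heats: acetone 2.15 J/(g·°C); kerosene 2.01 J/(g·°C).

Net heat exchanged in the isolated system is zero:
498.8·2.15·(T − 47.65) + 322.3·2.01·(T − (-3.87)) = 0
(1072.4 + 647.82) T = 1072.4·47.65 + 647.82·(-3.87)
T = 48594 / 1720.2 = 28.2 °C

T_f ≈ 28.2 °C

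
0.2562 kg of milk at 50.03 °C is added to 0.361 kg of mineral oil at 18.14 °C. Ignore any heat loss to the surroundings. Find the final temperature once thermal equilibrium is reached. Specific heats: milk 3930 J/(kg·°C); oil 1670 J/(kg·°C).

T_f ≈ 38.1 °C

T_f = Σ m_i c_i T_i / Σ m_i c_i:
T_f = (1006.9×50.03 + 602.87×18.14) / (1006.9 + 602.87)
    = 61310 / 1609.7 ≈ 38.09 °C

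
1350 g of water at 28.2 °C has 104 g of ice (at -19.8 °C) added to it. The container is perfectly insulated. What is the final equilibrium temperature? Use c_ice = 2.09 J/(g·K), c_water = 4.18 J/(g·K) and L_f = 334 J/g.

Net heat exchanged in the isolated system is zero:
ice -19.8→0 °C: 104×2.09×19.8 = 4303.7; melt ice: 104×334 = 34736; meltwater 0→T: 104×4.18×T = 434.72 T; water: 5643(T − 28.2)
6077.7 T = 159133 − 39040 = 120093
T ≈ 19.76 °C — above 0 °C, consistent with complete melting.

T_f ≈ 19.8 °C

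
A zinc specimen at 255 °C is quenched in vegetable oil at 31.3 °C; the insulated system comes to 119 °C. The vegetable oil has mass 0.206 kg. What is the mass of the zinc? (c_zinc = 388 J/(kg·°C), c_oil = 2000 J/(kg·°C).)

|Q_zinc| = |Q_oil|:
m×388×(255 − 119) = 0.206×2000×(119 − 31.3)
52768 m = 36132  ⇒  m ≈ 0.6847 kg

m ≈ 0.685 kg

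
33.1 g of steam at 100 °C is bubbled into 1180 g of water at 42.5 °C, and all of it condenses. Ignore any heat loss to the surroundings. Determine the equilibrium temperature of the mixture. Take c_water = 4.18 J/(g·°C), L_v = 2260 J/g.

T_f ≈ 58.8 °C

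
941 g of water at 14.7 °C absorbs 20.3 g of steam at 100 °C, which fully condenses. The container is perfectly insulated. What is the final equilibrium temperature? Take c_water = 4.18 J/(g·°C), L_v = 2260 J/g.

T_f ≈ 27.9 °C

Setting the total heat transfer to zero:
condense steam: −20.3×2260 = −45878; condensed water 100 °C→T: 84.85(T − 100); original water: 3933.4(T − 14.7)
4018.2 T = 45878 + 8485.4 + 57821 = 112184
T ≈ 27.92 °C — below 100 °C, confirming all the steam condensed.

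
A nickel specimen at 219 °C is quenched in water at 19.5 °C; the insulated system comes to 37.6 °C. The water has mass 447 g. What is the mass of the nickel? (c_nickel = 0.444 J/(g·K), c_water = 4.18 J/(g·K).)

m ≈ 420 g

|Q_nickel| = |Q_water|:
m·0.444·(219 − 37.6) = 447·4.18·(37.6 − 19.5)
80.54 m = 33819  ⇒  m ≈ 419.9 g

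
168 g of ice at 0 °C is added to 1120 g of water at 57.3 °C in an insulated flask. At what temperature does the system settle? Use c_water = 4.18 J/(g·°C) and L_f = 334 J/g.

Heat gained plus heat lost sum to zero:
latent heat to melt: 168×334 = 56112; meltwater 0→T: 168×4.18×T = 702.24 T; water cools: 1120×4.18×(T − 57.3) = 4681.6(T − 57.3)
5383.8 T = 268256 − 56112 = 212144
T ≈ 39.40 °C. Since T > 0 °C, the all-ice-melts assumption holds.

T_f ≈ 39.4 °C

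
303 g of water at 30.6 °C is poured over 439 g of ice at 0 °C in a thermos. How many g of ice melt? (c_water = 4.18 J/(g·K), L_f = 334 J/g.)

m_melted ≈ 116 g

Heat available from the water dropping to 0 °C: 303·4.18·30.6 = 38756 J.
To melt every bit of ice: 439·334 = 146626 J.
That's not enough to melt it all — equilibrium is at 0 °C with ice remaining.
Mass melted = 38756/334 ≈ 116 g.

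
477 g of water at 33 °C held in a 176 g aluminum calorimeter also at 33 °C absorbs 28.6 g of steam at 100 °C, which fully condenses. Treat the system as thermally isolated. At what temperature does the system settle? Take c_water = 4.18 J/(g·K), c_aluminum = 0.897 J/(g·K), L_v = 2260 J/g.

T_f ≈ 65.0 °C

Let T be the final temperature. ΣQ_i = 0:
condense steam: −28.6×2260 = −64636; condensate cools 100→T: 28.6×4.18×(T − 100) = 119.55(T − 100); water warms: 477×4.18×(T − 33) = 1993.9(T − 33); aluminum cup: 176×0.897×(T − 33) = 157.87(T − 33)
2271.3 T = 64636 + 11955 + 71007 = 147598
T ≈ 64.98 °C (< 100 °C, so full condensation is consistent).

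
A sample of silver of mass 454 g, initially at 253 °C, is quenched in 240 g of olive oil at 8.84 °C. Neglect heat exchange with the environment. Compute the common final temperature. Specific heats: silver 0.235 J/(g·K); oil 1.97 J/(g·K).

T_f ≈ 53.8 °C

T_f is the heat-capacity-weighted average of the initial temperatures:
T_f = (106.69·253 + 472.8·8.84) / (106.69 + 472.8)
    = 31172 / 579.49 ≈ 53.79 °C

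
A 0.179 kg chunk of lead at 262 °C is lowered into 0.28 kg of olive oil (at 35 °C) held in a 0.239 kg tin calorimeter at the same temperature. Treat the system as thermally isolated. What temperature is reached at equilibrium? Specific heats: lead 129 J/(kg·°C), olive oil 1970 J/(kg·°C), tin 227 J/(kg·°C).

T_f ≈ 43.3 °C

T_f is the heat-capacity-weighted average of the initial temperatures:
T_f = (23.09·262 + 551.6·35 + 54.25·35) / (23.09 + 551.6 + 54.25)
    = 27255 / 628.94 ≈ 43.33 °C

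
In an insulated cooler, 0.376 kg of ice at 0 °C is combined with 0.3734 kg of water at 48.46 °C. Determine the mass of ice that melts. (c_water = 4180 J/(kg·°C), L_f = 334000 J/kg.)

m_melted ≈ 0.226 kg

Water can give up m c ΔT = 0.3734·4180·48.46 = 75637 J before reaching 0 °C.
To melt every bit of ice: 0.376·334000 = 125584 J.
That's not enough to melt it all — equilibrium is at 0 °C with ice remaining.
m_melt = 75637 / L_f = 0.2265 kg.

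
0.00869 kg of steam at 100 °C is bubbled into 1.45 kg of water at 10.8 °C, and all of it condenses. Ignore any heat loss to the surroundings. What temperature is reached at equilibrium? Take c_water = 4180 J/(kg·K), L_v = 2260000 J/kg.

Let T be the final temperature. ΣQ_i = 0:
steam→water at 100 °C releases m L_v = 0.00869×2260000 = 19639
  condensed water 100 °C→T: 36.32(T − 100)
  water warms: 1.45×4180×(T − 10.8) = 6061(T − 10.8)
6097.3 T = 19639 + 3632.4 + 65459 = 88731
T ≈ 14.55 °C — below 100 °C, confirming all the steam condensed.

T_f ≈ 14.6 °C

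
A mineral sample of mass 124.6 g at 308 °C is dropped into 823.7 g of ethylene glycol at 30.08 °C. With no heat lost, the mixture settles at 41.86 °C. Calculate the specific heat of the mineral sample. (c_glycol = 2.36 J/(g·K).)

Setting the total heat transfer to zero:
124.6·c·(41.86 − 308) + 823.7·2.36·(41.86 − 30.08) = 0
-33161 c = -22900
c = -22900/-33161 ≈ 0.6906 J/(g·K)

c ≈ 0.691 J/(g·K)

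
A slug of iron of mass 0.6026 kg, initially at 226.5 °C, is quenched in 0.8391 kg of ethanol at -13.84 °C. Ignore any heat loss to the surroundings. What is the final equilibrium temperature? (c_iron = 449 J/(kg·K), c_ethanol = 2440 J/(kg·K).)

T_f ≈ 14.2 °C

T_f is the heat-capacity-weighted average of the initial temperatures:
T_f = (270.57·226.5 + 2047.4·(-13.84)) / (270.57 + 2047.4)
    = 32947 / 2318 ≈ 14.21 °C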